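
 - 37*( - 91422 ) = 3382614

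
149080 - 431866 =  - 282786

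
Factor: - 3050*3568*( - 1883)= 2^5 *5^2*7^1*61^1*223^1*269^1 =20491559200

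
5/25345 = 1/5069= 0.00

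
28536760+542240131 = 570776891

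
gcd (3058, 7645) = 1529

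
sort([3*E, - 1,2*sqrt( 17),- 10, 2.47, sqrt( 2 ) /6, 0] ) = [ - 10, - 1, 0, sqrt( 2 )/6,2.47 , 3*E, 2*sqrt(17) ] 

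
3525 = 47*75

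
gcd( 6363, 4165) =7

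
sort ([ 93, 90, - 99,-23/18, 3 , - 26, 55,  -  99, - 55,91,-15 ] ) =[ - 99, - 99, - 55,  -  26, - 15,- 23/18, 3, 55, 90, 91, 93]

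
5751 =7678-1927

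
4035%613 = 357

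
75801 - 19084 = 56717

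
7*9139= 63973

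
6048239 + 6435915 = 12484154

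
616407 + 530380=1146787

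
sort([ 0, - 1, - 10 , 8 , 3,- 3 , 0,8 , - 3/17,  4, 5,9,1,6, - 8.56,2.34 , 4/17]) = [  -  10, -8.56 ,  -  3, - 1 , - 3/17, 0,0 , 4/17,  1,2.34 , 3 , 4, 5, 6, 8, 8,9 ] 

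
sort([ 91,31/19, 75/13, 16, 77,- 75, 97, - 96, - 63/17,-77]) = [ - 96, - 77, - 75, - 63/17, 31/19, 75/13,  16, 77, 91, 97 ]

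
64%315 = 64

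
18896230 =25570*739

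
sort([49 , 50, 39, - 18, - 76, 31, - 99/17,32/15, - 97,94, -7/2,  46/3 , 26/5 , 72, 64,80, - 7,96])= [ - 97,-76, - 18, - 7, - 99/17, - 7/2,32/15,26/5,46/3,31,39,49,  50,64, 72,80,94,96]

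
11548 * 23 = 265604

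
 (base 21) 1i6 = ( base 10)825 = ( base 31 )QJ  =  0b1100111001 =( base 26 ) 15j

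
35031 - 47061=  - 12030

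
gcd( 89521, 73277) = 1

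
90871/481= 90871/481  =  188.92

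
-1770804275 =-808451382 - 962352893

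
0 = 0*3671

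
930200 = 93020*10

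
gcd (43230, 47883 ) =33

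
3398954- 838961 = 2559993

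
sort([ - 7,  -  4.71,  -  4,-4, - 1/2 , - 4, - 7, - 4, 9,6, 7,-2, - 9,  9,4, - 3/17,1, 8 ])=[ - 9,-7,-7, - 4.71, - 4, - 4,-4,-4, - 2,- 1/2, - 3/17, 1,4,6,7, 8,9,9 ] 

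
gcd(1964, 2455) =491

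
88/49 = 88/49=1.80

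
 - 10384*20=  - 207680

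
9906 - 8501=1405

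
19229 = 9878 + 9351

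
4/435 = 4/435 = 0.01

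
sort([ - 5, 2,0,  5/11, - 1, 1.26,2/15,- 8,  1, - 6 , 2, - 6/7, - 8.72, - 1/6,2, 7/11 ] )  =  [ - 8.72,-8 , - 6, - 5, - 1, - 6/7,-1/6,0, 2/15, 5/11, 7/11 , 1,1.26, 2,2,2]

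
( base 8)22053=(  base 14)3535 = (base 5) 244014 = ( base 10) 9259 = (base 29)B08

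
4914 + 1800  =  6714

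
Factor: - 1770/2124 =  - 2^( - 1)*3^(- 1 )*5^1 = - 5/6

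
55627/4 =13906+3/4 = 13906.75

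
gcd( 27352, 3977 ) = 1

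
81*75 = 6075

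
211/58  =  3 + 37/58 = 3.64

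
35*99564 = 3484740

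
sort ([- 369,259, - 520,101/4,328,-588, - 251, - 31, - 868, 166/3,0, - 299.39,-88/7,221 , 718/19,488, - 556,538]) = [  -  868, - 588,-556 ,-520,-369, - 299.39,-251, - 31 , - 88/7, 0,101/4,718/19,166/3,221,259,328,488,  538 ]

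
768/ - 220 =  - 192/55  =  - 3.49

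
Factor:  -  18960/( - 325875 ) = 16/275 = 2^4*5^ ( - 2 )*11^ ( - 1)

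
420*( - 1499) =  - 629580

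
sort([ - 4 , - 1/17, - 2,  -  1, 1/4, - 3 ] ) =[-4, -3, - 2,-1,-1/17,1/4 ]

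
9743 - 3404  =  6339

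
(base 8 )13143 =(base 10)5731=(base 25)946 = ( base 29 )6NI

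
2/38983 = 2/38983 = 0.00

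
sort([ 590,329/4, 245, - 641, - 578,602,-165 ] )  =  [ - 641,-578, - 165, 329/4, 245,590, 602 ]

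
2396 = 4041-1645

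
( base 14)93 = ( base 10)129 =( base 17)7a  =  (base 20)69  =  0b10000001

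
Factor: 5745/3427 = 3^1 * 5^1*23^(  -  1 )*149^( - 1)*383^1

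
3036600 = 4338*700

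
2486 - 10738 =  -8252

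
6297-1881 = 4416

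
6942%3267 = 408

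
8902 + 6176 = 15078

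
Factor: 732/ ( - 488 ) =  - 2^( - 1 )*3^1 = - 3/2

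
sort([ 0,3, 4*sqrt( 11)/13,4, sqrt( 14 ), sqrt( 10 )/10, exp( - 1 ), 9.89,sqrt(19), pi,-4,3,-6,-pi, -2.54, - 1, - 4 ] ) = [ - 6 , - 4, - 4,-pi, - 2.54, - 1,0, sqrt( 10)/10, exp( -1 ) , 4* sqrt( 11)/13,3, 3, pi,sqrt( 14 ), 4, sqrt( 19 ), 9.89 ] 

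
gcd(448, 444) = 4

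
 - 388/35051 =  - 388/35051=-0.01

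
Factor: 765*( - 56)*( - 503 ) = 2^3*3^2*5^1 *7^1*17^1*503^1 = 21548520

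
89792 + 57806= 147598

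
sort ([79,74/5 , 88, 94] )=[74/5, 79,88,94]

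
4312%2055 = 202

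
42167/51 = 826 + 41/51 =826.80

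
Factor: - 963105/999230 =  - 2^( - 1)*3^1 * 11^1*13^1*449^1*99923^( - 1) = -192621/199846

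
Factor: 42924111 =3^1*227^1*63031^1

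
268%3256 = 268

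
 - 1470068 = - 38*38686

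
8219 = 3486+4733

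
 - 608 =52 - 660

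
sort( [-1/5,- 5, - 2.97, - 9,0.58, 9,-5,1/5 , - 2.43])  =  [ - 9,-5,- 5, - 2.97, - 2.43, - 1/5,1/5, 0.58,9 ]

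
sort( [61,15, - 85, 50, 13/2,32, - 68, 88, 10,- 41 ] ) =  [ - 85, - 68,-41, 13/2, 10,15,  32,  50,61, 88 ] 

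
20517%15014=5503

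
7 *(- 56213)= - 393491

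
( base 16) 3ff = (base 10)1023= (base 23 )1LB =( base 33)V0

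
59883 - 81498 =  - 21615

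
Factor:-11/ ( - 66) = 2^(  -  1)*3^( - 1)= 1/6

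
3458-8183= - 4725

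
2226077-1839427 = 386650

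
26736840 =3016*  8865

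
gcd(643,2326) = 1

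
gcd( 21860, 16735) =5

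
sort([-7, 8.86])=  [ - 7, 8.86]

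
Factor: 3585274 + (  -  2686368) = 898906=2^1 * 127^1*3539^1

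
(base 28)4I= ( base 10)130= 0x82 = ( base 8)202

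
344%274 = 70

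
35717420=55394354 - 19676934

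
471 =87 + 384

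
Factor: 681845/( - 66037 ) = -5^1*31^1*53^1 * 83^1*66037^(- 1) 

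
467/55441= 467/55441  =  0.01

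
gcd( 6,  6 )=6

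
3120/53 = 3120/53 = 58.87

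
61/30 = 2 + 1/30 = 2.03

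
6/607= 6/607 = 0.01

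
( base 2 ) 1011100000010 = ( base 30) 6GA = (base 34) 538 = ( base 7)23113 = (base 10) 5890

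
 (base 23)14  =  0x1b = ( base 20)17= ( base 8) 33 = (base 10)27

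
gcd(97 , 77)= 1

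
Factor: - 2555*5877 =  - 15015735 = - 3^2*5^1  *  7^1 *73^1*653^1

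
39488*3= 118464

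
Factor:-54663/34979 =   -  411/263 = - 3^1*137^1 * 263^(-1 )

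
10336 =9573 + 763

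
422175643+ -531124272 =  - 108948629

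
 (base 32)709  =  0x1C09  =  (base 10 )7177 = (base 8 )16011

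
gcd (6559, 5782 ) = 7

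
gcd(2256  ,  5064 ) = 24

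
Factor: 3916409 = 7^1*17^1*32911^1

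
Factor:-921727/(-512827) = 7^( - 1)*61^( - 1)*877^1* 1051^1*1201^ ( - 1) 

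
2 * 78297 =156594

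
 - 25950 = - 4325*6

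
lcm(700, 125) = 3500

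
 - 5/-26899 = 5/26899 = 0.00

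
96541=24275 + 72266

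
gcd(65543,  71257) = 1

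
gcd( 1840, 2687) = 1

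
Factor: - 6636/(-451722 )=14/953 = 2^1*7^1 * 953^( - 1 )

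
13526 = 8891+4635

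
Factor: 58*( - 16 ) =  - 2^5*29^1 = - 928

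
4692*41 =192372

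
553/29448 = 553/29448 = 0.02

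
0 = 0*(-194)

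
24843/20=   24843/20 = 1242.15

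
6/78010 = 3/39005 = 0.00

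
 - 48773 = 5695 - 54468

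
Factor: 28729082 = 2^1 * 17^1*29^1*29137^1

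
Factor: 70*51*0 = 0 = 0^1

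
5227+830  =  6057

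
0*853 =0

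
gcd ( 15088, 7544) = 7544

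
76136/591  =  128 + 488/591 = 128.83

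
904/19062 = 452/9531 = 0.05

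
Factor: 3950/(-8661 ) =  -2^1*3^(-1)*5^2*  79^1* 2887^( - 1)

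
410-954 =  - 544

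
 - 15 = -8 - 7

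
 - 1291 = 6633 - 7924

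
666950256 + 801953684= 1468903940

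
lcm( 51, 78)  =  1326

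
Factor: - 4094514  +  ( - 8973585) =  - 3^2 * 11^1 * 132001^1 =- 13068099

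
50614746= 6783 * 7462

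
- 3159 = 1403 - 4562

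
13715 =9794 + 3921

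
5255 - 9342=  - 4087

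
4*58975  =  235900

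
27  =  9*3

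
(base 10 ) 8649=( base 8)20711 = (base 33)7V3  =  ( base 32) 8e9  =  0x21C9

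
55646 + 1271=56917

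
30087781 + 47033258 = 77121039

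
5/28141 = 5/28141= 0.00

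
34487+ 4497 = 38984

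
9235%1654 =965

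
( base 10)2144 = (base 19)5HG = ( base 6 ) 13532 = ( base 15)97E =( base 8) 4140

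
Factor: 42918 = 2^1 *3^1 * 23^1*311^1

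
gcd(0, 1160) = 1160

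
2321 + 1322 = 3643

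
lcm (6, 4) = 12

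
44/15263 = 44/15263 = 0.00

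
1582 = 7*226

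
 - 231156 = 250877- 482033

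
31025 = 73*425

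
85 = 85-0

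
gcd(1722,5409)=3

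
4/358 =2/179 =0.01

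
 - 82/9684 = -1 + 4801/4842 = - 0.01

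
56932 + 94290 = 151222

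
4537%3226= 1311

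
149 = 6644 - 6495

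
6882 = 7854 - 972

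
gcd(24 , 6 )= 6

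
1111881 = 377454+734427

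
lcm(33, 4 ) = 132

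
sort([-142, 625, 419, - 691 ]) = [ - 691, - 142,  419, 625]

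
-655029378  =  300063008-955092386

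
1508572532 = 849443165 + 659129367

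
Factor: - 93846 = - 2^1* 3^1*15641^1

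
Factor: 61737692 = 2^2*15434423^1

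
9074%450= 74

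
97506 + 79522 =177028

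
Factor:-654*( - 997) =652038 = 2^1*3^1*109^1*997^1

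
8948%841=538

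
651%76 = 43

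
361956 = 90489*4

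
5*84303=421515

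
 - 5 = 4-9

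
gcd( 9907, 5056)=1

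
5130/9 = 570 = 570.00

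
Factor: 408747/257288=2^( - 3) * 3^1*19^1 *29^( - 1 )*71^1*101^1*1109^( - 1 ) 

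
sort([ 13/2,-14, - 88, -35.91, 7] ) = [  -  88, - 35.91 ,-14,13/2, 7]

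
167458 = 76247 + 91211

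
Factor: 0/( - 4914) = 0^1 = 0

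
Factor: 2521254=2^1*3^1*37^1*41^1*277^1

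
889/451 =1+438/451=1.97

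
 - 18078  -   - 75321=57243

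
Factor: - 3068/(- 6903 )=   4/9 = 2^2*3^( - 2)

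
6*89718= 538308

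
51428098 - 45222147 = 6205951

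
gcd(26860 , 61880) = 340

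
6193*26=161018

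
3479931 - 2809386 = 670545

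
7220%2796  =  1628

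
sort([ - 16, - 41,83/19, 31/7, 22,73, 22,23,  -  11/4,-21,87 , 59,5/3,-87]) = [-87, - 41, - 21 , - 16, - 11/4, 5/3,83/19,  31/7,22,22, 23,  59, 73,87 ] 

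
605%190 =35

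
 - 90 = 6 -96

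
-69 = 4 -73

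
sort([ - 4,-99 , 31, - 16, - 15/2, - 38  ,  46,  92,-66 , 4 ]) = [ - 99, -66,-38,  -  16, -15/2,-4, 4, 31,46,92]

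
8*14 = 112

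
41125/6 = 41125/6 = 6854.17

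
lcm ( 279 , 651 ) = 1953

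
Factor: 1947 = 3^1*11^1 * 59^1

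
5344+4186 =9530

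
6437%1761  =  1154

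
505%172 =161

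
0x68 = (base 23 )4C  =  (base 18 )5e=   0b1101000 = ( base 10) 104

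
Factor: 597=3^1*199^1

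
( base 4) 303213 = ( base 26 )4n1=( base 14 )12bd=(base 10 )3303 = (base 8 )6347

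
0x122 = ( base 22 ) d4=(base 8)442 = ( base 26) B4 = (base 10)290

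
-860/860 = - 1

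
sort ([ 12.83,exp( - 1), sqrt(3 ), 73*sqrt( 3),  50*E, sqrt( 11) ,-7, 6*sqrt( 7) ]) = [ - 7,exp( - 1), sqrt(3),sqrt( 11), 12.83, 6*sqrt(7 ),73*sqrt( 3 ),  50*E ] 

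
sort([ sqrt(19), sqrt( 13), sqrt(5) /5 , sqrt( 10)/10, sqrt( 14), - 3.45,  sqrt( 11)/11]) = [  -  3.45, sqrt( 11 )/11, sqrt( 10)/10,sqrt(5)/5,sqrt( 13 ), sqrt(14), sqrt( 19)]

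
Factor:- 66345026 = - 2^1*11^3*24923^1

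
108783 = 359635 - 250852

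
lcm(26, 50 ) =650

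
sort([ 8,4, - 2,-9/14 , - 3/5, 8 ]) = [ - 2 , - 9/14, - 3/5,4,8,8 ]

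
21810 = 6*3635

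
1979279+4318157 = 6297436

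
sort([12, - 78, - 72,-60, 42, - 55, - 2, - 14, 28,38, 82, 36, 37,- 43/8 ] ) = [ - 78 , - 72,-60, - 55,  -  14,-43/8, - 2,12,  28,  36, 37, 38,42, 82] 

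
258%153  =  105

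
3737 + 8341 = 12078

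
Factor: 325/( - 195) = -5/3 = - 3^(-1)*5^1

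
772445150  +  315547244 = 1087992394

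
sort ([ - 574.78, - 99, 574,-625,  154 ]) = [  -  625, - 574.78, - 99,154, 574 ] 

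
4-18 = - 14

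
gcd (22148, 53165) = 49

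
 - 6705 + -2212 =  - 8917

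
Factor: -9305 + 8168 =-1137 = - 3^1*379^1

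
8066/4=2016 + 1/2=   2016.50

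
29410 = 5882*5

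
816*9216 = 7520256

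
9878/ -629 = -16+186/629 = - 15.70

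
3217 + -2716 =501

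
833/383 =833/383 =2.17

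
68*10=680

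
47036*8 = 376288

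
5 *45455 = 227275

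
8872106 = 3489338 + 5382768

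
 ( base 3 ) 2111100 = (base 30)20I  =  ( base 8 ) 3432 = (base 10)1818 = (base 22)3ge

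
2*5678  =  11356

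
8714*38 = 331132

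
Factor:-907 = - 907^1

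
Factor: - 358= -2^1 * 179^1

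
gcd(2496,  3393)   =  39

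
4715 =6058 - 1343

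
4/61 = 4/61 = 0.07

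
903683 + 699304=1602987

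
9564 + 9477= 19041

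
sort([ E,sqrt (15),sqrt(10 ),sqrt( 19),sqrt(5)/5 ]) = [ sqrt( 5 )/5,E , sqrt( 10),  sqrt(15),sqrt (19) ] 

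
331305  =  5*66261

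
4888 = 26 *188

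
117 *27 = 3159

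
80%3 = 2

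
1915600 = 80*23945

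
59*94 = 5546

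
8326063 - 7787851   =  538212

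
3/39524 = 3/39524 = 0.00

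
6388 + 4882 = 11270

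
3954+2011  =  5965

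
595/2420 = 119/484= 0.25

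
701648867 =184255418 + 517393449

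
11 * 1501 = 16511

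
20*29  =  580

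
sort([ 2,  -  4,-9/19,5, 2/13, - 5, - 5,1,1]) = [ -5, - 5, - 4, - 9/19, 2/13,1, 1,2,5 ] 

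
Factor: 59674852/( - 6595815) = -2^2 * 3^( - 1)*  5^( - 1)*67^(  -  1)*6563^( - 1 )*14918713^1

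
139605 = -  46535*(-3)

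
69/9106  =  69/9106 = 0.01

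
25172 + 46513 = 71685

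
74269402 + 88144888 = 162414290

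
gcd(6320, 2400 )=80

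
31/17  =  1 + 14/17=1.82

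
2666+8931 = 11597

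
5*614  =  3070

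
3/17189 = 3/17189 = 0.00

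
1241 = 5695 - 4454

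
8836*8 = 70688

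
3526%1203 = 1120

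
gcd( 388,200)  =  4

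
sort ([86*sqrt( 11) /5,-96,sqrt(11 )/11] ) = [-96 , sqrt( 11) /11, 86*sqrt( 11 ) /5]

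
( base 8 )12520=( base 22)b60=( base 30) 61q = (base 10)5456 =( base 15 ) 193B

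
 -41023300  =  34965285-75988585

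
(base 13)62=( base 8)120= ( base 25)35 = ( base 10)80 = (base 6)212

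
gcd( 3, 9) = 3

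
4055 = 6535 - 2480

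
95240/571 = 166 + 454/571 = 166.80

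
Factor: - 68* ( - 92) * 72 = 450432 = 2^7 * 3^2*17^1*23^1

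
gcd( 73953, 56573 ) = 11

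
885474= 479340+406134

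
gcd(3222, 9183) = 3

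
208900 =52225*4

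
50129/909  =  55+134/909  =  55.15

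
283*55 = 15565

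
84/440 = 21/110 =0.19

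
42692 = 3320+39372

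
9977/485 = 20 +277/485 = 20.57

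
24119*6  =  144714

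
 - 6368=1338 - 7706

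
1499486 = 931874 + 567612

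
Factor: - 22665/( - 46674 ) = 2^(- 1)*3^( - 1) * 5^1*1511^1*2593^( - 1 )  =  7555/15558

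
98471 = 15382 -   -  83089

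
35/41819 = 35/41819 = 0.00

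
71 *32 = 2272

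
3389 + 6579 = 9968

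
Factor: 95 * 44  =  2^2*5^1*11^1*19^1= 4180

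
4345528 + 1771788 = 6117316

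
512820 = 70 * 7326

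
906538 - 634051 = 272487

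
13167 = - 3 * ( - 4389) 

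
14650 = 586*25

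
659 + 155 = 814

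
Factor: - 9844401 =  - 3^1 * 7^1*468781^1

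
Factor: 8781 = 3^1*2927^1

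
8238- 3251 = 4987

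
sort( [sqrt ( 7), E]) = [sqrt( 7),E] 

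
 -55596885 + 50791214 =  - 4805671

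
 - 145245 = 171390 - 316635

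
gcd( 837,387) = 9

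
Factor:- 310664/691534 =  - 2^2*29^ ( - 1)*11923^( - 1)*38833^1 = - 155332/345767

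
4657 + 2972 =7629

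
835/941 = 835/941 =0.89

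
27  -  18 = 9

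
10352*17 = 175984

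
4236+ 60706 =64942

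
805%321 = 163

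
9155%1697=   670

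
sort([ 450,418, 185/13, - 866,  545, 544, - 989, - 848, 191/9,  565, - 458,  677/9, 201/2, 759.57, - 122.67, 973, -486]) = [ - 989, - 866, - 848, - 486, - 458, - 122.67,185/13, 191/9,677/9, 201/2,418,450,544, 545, 565,759.57, 973 ]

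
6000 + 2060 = 8060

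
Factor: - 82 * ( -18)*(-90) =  - 132840 = - 2^3*3^4 * 5^1*41^1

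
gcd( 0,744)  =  744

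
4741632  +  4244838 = 8986470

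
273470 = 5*54694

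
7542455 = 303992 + 7238463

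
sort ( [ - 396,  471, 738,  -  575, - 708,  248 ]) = [-708, - 575,  -  396, 248,471,738 ]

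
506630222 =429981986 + 76648236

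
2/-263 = -2/263 = -0.01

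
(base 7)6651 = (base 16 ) 954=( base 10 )2388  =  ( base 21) 58f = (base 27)37C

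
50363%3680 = 2523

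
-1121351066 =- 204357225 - 916993841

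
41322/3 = 13774 = 13774.00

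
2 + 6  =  8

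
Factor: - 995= - 5^1*199^1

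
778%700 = 78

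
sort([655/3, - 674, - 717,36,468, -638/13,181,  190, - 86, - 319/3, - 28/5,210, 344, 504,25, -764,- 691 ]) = [ - 764, - 717, - 691,-674, - 319/3, - 86, -638/13, - 28/5 , 25,36, 181, 190, 210,655/3,344,468,504 ] 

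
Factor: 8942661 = 3^2*7^1*13^1*61^1* 179^1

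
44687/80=44687/80 = 558.59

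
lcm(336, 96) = 672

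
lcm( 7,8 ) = 56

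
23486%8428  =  6630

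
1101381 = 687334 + 414047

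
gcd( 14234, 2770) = 2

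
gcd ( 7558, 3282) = 2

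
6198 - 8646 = -2448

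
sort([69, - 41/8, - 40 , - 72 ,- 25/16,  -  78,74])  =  [-78, - 72, - 40, - 41/8,-25/16,  69,74 ] 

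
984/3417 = 328/1139= 0.29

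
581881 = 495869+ 86012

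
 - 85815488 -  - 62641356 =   -  23174132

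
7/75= 7/75 = 0.09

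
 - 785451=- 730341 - 55110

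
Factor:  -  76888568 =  - 2^3* 9611071^1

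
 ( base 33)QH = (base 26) 17h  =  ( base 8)1553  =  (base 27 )15B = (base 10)875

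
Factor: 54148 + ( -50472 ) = 3676 = 2^2 * 919^1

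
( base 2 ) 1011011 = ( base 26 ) 3d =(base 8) 133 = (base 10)91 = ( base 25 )3g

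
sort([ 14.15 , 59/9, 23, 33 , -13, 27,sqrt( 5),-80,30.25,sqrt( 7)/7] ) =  [ - 80,-13, sqrt(7)/7,sqrt( 5),  59/9,14.15,23 , 27,30.25,33]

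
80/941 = 80/941 = 0.09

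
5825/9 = 647 + 2/9=647.22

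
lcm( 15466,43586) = 479446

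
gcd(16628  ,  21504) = 4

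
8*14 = 112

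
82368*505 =41595840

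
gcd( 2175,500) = 25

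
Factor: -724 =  - 2^2* 181^1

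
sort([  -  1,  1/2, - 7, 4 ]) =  [ - 7,  -  1, 1/2,4] 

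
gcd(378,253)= 1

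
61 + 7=68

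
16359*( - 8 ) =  - 130872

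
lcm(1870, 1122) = 5610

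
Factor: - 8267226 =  - 2^1*3^1*11^1 * 125261^1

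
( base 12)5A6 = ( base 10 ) 846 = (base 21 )1j6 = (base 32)qe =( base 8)1516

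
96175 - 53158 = 43017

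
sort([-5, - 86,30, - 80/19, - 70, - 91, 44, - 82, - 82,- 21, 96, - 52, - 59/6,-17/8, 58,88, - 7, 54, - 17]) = [ - 91, - 86, - 82 , - 82 , - 70, - 52, -21, - 17,-59/6, - 7, - 5, - 80/19, - 17/8,30, 44,54, 58 , 88,96 ] 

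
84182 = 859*98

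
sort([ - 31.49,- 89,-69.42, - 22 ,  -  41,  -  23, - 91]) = [-91,  -  89, - 69.42 , - 41, - 31.49, - 23, - 22] 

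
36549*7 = 255843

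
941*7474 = 7033034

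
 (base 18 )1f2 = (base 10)596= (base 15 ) 29b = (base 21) 178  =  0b1001010100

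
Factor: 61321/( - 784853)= - 13^1*47^( -1)*53^1*89^1  *  16699^(  -  1) 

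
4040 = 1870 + 2170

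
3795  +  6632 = 10427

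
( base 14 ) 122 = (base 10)226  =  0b11100010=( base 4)3202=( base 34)6m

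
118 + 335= 453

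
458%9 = 8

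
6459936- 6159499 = 300437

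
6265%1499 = 269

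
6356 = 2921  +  3435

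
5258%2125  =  1008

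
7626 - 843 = 6783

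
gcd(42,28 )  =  14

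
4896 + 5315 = 10211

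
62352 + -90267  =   - 27915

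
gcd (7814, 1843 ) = 1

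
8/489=8/489 = 0.02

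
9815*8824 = 86607560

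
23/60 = 23/60 = 0.38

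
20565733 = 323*63671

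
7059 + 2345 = 9404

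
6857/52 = 131 + 45/52 = 131.87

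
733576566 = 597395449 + 136181117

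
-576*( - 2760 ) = 1589760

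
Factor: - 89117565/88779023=-3^1*5^1*73^( - 1)*1216151^( - 1)*5941171^1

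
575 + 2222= 2797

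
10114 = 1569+8545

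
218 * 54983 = 11986294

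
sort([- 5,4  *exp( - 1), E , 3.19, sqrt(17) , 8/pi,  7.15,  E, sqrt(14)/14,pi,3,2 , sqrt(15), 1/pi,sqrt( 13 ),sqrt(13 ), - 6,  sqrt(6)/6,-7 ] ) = [ - 7, - 6, - 5, sqrt(14 )/14, 1/pi,sqrt(6)/6,  4*exp(- 1), 2,8/pi , E , E,3,pi,3.19,sqrt( 13),  sqrt(13 ), sqrt(15), sqrt( 17 ),7.15]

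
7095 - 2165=4930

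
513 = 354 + 159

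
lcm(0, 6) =0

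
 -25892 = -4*6473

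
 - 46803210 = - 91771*510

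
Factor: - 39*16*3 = - 2^4*3^2*13^1 = - 1872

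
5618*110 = 617980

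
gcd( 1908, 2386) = 2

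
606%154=144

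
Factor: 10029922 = 2^1*7^1*43^1*16661^1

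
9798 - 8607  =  1191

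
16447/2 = 8223  +  1/2= 8223.50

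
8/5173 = 8/5173=0.00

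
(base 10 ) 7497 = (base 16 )1d49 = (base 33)6T6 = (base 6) 54413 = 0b1110101001001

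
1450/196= 725/98 = 7.40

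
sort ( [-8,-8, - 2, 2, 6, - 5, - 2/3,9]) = [ - 8,  -  8, - 5,-2, - 2/3, 2,  6,9 ]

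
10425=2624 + 7801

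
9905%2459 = 69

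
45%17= 11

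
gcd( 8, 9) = 1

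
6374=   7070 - 696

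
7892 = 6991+901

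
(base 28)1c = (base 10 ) 40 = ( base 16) 28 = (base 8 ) 50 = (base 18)24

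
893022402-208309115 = 684713287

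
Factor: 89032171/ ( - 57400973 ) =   -  7^ ( - 1 )  *103^(-1)*79613^( - 1 )*89032171^1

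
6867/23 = 298 + 13/23= 298.57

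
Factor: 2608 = 2^4*163^1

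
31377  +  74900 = 106277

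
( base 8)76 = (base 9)68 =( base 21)2k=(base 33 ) 1T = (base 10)62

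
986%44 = 18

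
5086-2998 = 2088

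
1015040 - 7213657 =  - 6198617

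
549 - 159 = 390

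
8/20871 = 8/20871 = 0.00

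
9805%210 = 145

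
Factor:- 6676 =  - 2^2*1669^1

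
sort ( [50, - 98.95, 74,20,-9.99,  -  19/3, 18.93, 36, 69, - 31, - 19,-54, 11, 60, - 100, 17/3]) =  [ - 100, - 98.95, - 54, - 31, - 19, - 9.99, - 19/3, 17/3,11, 18.93,  20,36, 50, 60,69,74]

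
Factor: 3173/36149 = 19^1*37^ ( - 1 )*167^1*977^( - 1)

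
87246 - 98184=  - 10938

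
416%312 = 104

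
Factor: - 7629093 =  -3^3 * 282559^1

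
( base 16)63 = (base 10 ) 99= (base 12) 83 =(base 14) 71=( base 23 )47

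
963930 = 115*8382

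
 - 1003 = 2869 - 3872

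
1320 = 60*22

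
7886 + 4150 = 12036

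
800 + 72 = 872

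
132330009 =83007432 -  - 49322577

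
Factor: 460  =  2^2*5^1 * 23^1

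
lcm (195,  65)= 195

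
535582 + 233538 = 769120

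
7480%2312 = 544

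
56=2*28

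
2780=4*695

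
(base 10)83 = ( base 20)43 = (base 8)123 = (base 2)1010011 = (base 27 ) 32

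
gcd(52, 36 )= 4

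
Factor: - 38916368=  - 2^4 * 23^1 * 105751^1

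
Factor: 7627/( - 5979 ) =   -  3^(-1)*29^1*263^1 * 1993^(-1 ) 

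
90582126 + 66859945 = 157442071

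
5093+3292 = 8385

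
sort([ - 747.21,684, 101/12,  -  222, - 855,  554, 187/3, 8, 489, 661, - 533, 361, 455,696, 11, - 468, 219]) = [  -  855, - 747.21, - 533, - 468, -222, 8 , 101/12,11, 187/3, 219, 361, 455,489, 554,661, 684, 696]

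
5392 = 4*1348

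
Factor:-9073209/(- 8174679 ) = 3024403/2724893 = 47^1*229^1*281^1* 443^( - 1)*6151^(  -  1) 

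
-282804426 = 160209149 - 443013575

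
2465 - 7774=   -  5309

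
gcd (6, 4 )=2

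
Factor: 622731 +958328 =61^1 * 25919^1= 1581059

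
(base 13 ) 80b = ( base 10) 1363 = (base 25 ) 24d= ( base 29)1I0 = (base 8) 2523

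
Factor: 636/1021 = 2^2*3^1*53^1*1021^( - 1)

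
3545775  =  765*4635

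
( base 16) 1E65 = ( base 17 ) 19fc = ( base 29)979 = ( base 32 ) 7J5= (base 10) 7781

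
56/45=56/45 = 1.24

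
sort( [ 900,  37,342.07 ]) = [ 37,342.07,900 ]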